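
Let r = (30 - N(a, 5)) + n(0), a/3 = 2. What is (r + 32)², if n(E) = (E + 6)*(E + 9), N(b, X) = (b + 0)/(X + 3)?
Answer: 212521/16 ≈ 13283.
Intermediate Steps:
a = 6 (a = 3*2 = 6)
N(b, X) = b/(3 + X)
n(E) = (6 + E)*(9 + E)
r = 333/4 (r = (30 - 6/(3 + 5)) + (54 + 0² + 15*0) = (30 - 6/8) + (54 + 0 + 0) = (30 - 6/8) + 54 = (30 - 1*¾) + 54 = (30 - ¾) + 54 = 117/4 + 54 = 333/4 ≈ 83.250)
(r + 32)² = (333/4 + 32)² = (461/4)² = 212521/16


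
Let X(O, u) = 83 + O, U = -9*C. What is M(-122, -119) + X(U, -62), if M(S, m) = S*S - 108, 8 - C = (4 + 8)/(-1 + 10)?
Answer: 14799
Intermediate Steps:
C = 20/3 (C = 8 - (4 + 8)/(-1 + 10) = 8 - 12/9 = 8 - 1*4/3 = 8 - 4/3 = 20/3 ≈ 6.6667)
M(S, m) = -108 + S² (M(S, m) = S² - 108 = -108 + S²)
U = -60 (U = -9*20/3 = -60)
M(-122, -119) + X(U, -62) = (-108 + (-122)²) + (83 - 60) = (-108 + 14884) + 23 = 14776 + 23 = 14799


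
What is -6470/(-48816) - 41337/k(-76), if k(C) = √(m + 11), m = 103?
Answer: 3235/24408 - 13779*√114/38 ≈ -3871.4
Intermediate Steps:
k(C) = √114 (k(C) = √(103 + 11) = √114)
-6470/(-48816) - 41337/k(-76) = -6470/(-48816) - 41337*√114/114 = -6470*(-1/48816) - 13779*√114/38 = 3235/24408 - 13779*√114/38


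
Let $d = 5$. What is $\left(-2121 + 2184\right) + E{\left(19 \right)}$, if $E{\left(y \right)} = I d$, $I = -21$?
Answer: $-42$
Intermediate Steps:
$E{\left(y \right)} = -105$ ($E{\left(y \right)} = \left(-21\right) 5 = -105$)
$\left(-2121 + 2184\right) + E{\left(19 \right)} = \left(-2121 + 2184\right) - 105 = 63 - 105 = -42$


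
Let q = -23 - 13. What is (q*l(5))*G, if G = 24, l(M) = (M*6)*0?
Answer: 0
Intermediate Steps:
l(M) = 0 (l(M) = (6*M)*0 = 0)
q = -36
(q*l(5))*G = -36*0*24 = 0*24 = 0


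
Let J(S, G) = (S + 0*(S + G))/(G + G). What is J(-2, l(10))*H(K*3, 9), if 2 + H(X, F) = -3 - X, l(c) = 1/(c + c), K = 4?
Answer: 340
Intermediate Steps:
l(c) = 1/(2*c)
J(S, G) = S/(2*G) (J(S, G) = (S + 0*(G + S))/((2*G)) = (S + 0)*(1/(2*G)) = S*(1/(2*G)) = S/(2*G))
H(X, F) = -5 - X (H(X, F) = -2 + (-3 - X) = -5 - X)
J(-2, l(10))*H(K*3, 9) = ((½)*(-2)/((½)/10))*(-5 - 4*3) = ((½)*(-2)/((½)*(⅒)))*(-5 - 1*12) = ((½)*(-2)/(1/20))*(-5 - 12) = ((½)*(-2)*20)*(-17) = -20*(-17) = 340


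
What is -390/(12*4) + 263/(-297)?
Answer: -21409/2376 ≈ -9.0105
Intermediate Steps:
-390/(12*4) + 263/(-297) = -390/48 + 263*(-1/297) = -390*1/48 - 263/297 = -65/8 - 263/297 = -21409/2376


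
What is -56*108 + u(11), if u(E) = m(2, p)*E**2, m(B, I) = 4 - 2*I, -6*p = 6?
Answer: -5322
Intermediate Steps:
p = -1 (p = -1/6*6 = -1)
u(E) = 6*E**2 (u(E) = (4 - 2*(-1))*E**2 = (4 + 2)*E**2 = 6*E**2)
-56*108 + u(11) = -56*108 + 6*11**2 = -6048 + 6*121 = -6048 + 726 = -5322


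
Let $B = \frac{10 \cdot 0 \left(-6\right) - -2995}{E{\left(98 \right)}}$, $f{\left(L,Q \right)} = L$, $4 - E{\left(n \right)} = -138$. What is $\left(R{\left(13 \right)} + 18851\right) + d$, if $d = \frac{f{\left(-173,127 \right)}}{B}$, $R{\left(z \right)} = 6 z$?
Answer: $\frac{56667789}{2995} \approx 18921.0$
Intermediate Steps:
$E{\left(n \right)} = 142$ ($E{\left(n \right)} = 4 - -138 = 4 + 138 = 142$)
$B = \frac{2995}{142}$ ($B = \frac{10 \cdot 0 \left(-6\right) - -2995}{142} = \left(0 \left(-6\right) + 2995\right) \frac{1}{142} = \left(0 + 2995\right) \frac{1}{142} = 2995 \cdot \frac{1}{142} = \frac{2995}{142} \approx 21.092$)
$d = - \frac{24566}{2995}$ ($d = - \frac{173}{\frac{2995}{142}} = \left(-173\right) \frac{142}{2995} = - \frac{24566}{2995} \approx -8.2023$)
$\left(R{\left(13 \right)} + 18851\right) + d = \left(6 \cdot 13 + 18851\right) - \frac{24566}{2995} = \left(78 + 18851\right) - \frac{24566}{2995} = 18929 - \frac{24566}{2995} = \frac{56667789}{2995}$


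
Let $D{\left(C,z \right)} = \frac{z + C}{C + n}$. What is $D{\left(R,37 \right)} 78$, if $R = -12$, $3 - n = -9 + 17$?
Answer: $- \frac{1950}{17} \approx -114.71$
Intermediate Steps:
$n = -5$ ($n = 3 - \left(-9 + 17\right) = 3 - 8 = -5$)
$D{\left(C,z \right)} = \frac{C + z}{-5 + C}$ ($D{\left(C,z \right)} = \frac{z + C}{C - 5} = \frac{C + z}{-5 + C}$)
$D{\left(R,37 \right)} 78 = \frac{-12 + 37}{-5 - 12} \cdot 78 = \frac{1}{-17} \cdot 25 \cdot 78 = \left(- \frac{1}{17}\right) 25 \cdot 78 = \left(- \frac{25}{17}\right) 78 = - \frac{1950}{17}$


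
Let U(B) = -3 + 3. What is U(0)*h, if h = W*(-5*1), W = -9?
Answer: 0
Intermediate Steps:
U(B) = 0
h = 45 (h = -(-45) = -9*(-5) = 45)
U(0)*h = 0*45 = 0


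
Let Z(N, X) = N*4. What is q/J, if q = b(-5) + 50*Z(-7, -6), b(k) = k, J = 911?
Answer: -1405/911 ≈ -1.5423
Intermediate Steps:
Z(N, X) = 4*N
q = -1405 (q = -5 + 50*(4*(-7)) = -5 + 50*(-28) = -5 - 1400 = -1405)
q/J = -1405/911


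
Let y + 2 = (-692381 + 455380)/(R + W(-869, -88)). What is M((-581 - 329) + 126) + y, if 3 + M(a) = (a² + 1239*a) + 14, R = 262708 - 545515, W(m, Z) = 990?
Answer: -100526986886/281817 ≈ -3.5671e+5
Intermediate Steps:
R = -282807
M(a) = 11 + a² + 1239*a (M(a) = -3 + ((a² + 1239*a) + 14) = -3 + (14 + a² + 1239*a) = 11 + a² + 1239*a)
y = -326633/281817 (y = -2 + (-692381 + 455380)/(-282807 + 990) = -2 - 237001/(-281817) = -2 - 237001*(-1/281817) = -2 + 237001/281817 = -326633/281817 ≈ -1.1590)
M((-581 - 329) + 126) + y = (11 + ((-581 - 329) + 126)² + 1239*((-581 - 329) + 126)) - 326633/281817 = (11 + (-910 + 126)² + 1239*(-910 + 126)) - 326633/281817 = (11 + (-784)² + 1239*(-784)) - 326633/281817 = (11 + 614656 - 971376) - 326633/281817 = -356709 - 326633/281817 = -100526986886/281817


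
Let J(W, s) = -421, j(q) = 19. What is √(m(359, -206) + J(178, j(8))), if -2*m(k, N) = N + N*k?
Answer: √36659 ≈ 191.47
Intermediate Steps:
m(k, N) = -N/2 - N*k/2 (m(k, N) = -(N + N*k)/2 = -N/2 - N*k/2)
√(m(359, -206) + J(178, j(8))) = √(-½*(-206)*(1 + 359) - 421) = √(-½*(-206)*360 - 421) = √(37080 - 421) = √36659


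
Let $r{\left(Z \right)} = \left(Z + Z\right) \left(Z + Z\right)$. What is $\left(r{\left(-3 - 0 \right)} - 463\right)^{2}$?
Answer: $182329$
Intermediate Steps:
$r{\left(Z \right)} = 4 Z^{2}$ ($r{\left(Z \right)} = 2 Z 2 Z = 4 Z^{2}$)
$\left(r{\left(-3 - 0 \right)} - 463\right)^{2} = \left(4 \left(-3 - 0\right)^{2} - 463\right)^{2} = \left(4 \left(-3 + 0\right)^{2} - 463\right)^{2} = \left(4 \left(-3\right)^{2} - 463\right)^{2} = \left(4 \cdot 9 - 463\right)^{2} = \left(36 - 463\right)^{2} = \left(-427\right)^{2} = 182329$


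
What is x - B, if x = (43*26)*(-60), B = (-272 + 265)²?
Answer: -67129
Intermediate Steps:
B = 49 (B = (-7)² = 49)
x = -67080 (x = 1118*(-60) = -67080)
x - B = -67080 - 1*49 = -67080 - 49 = -67129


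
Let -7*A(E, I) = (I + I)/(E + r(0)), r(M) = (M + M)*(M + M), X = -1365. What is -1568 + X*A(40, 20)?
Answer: -1373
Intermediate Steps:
r(M) = 4*M² (r(M) = (2*M)*(2*M) = 4*M²)
A(E, I) = -2*I/(7*E) (A(E, I) = -(I + I)/(7*(E + 4*0²)) = -2*I/(7*(E + 4*0)) = -2*I/(7*(E + 0)) = -2*I/(7*E))
-1568 + X*A(40, 20) = -1568 - (-390)*20/40 = -1568 - 1365*(-⅐) = -1568 + 195 = -1373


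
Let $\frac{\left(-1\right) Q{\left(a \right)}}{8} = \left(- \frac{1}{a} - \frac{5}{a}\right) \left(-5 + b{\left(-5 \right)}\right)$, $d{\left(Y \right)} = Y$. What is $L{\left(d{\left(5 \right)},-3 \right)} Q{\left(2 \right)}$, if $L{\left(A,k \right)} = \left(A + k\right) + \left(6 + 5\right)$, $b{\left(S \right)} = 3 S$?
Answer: $-6240$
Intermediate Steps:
$Q{\left(a \right)} = - \frac{960}{a}$ ($Q{\left(a \right)} = - 8 \left(- \frac{1}{a} - \frac{5}{a}\right) \left(-5 + 3 \left(-5\right)\right) = - 8 - \frac{6}{a} \left(-5 - 15\right) = - 8 - \frac{6}{a} \left(-20\right) = - 8 \frac{120}{a} = - \frac{960}{a}$)
$L{\left(A,k \right)} = 11 + A + k$ ($L{\left(A,k \right)} = \left(A + k\right) + 11 = 11 + A + k$)
$L{\left(d{\left(5 \right)},-3 \right)} Q{\left(2 \right)} = \left(11 + 5 - 3\right) \left(- \frac{960}{2}\right) = 13 \left(\left(-960\right) \frac{1}{2}\right) = 13 \left(-480\right) = -6240$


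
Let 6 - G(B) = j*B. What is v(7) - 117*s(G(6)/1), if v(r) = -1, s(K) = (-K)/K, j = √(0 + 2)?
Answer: 116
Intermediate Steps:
j = √2 ≈ 1.4142
G(B) = 6 - B*√2 (G(B) = 6 - √2*B = 6 - B*√2)
s(K) = -1
v(7) - 117*s(G(6)/1) = -1 - 117*(-1) = -1 + 117 = 116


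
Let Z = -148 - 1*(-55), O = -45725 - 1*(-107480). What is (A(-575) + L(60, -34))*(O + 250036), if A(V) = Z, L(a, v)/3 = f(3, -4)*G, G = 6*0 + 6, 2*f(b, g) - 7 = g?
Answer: -20578206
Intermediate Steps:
f(b, g) = 7/2 + g/2
G = 6 (G = 0 + 6 = 6)
L(a, v) = 27 (L(a, v) = 3*((7/2 + (½)*(-4))*6) = 3*((7/2 - 2)*6) = 3*((3/2)*6) = 3*9 = 27)
O = 61755 (O = -45725 + 107480 = 61755)
Z = -93 (Z = -148 + 55 = -93)
A(V) = -93
(A(-575) + L(60, -34))*(O + 250036) = (-93 + 27)*(61755 + 250036) = -66*311791 = -20578206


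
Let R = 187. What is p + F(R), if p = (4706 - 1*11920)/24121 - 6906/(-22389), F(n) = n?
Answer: 33664497761/180015023 ≈ 187.01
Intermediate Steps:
p = 1688460/180015023 (p = (4706 - 11920)*(1/24121) - 6906*(-1/22389) = -7214*1/24121 + 2302/7463 = -7214/24121 + 2302/7463 = 1688460/180015023 ≈ 0.0093796)
p + F(R) = 1688460/180015023 + 187 = 33664497761/180015023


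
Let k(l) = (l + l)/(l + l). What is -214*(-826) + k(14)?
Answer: 176765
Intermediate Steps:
k(l) = 1 (k(l) = (2*l)/((2*l)) = (2*l)*(1/(2*l)) = 1)
-214*(-826) + k(14) = -214*(-826) + 1 = 176764 + 1 = 176765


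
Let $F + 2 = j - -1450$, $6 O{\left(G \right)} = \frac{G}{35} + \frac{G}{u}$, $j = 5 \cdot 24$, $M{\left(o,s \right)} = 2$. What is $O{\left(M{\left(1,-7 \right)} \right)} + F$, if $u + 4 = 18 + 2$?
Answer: $\frac{878097}{560} \approx 1568.0$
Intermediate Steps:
$j = 120$
$u = 16$ ($u = -4 + \left(18 + 2\right) = -4 + 20 = 16$)
$O{\left(G \right)} = \frac{17 G}{1120}$ ($O{\left(G \right)} = \frac{\frac{G}{35} + \frac{G}{16}}{6} = \frac{\frac{51}{560} G}{6} = \frac{17 G}{1120}$)
$F = 1568$ ($F = -2 + \left(120 - -1450\right) = -2 + \left(120 + 1450\right) = -2 + 1570 = 1568$)
$O{\left(M{\left(1,-7 \right)} \right)} + F = \frac{17}{1120} \cdot 2 + 1568 = \frac{17}{560} + 1568 = \frac{878097}{560}$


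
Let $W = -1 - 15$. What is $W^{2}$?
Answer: $256$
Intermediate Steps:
$W = -16$ ($W = -1 - 15 = -16$)
$W^{2} = \left(-16\right)^{2} = 256$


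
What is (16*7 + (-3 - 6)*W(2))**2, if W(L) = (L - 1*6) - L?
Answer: 27556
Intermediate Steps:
W(L) = -6 (W(L) = (L - 6) - L = (-6 + L) - L = -6)
(16*7 + (-3 - 6)*W(2))**2 = (16*7 + (-3 - 6)*(-6))**2 = (112 - 9*(-6))**2 = (112 + 54)**2 = 166**2 = 27556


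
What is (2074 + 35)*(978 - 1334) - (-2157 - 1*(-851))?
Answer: -749498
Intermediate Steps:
(2074 + 35)*(978 - 1334) - (-2157 - 1*(-851)) = 2109*(-356) - (-2157 + 851) = -750804 - 1*(-1306) = -750804 + 1306 = -749498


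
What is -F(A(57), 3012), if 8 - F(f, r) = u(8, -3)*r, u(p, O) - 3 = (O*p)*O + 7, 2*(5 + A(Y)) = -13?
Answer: 246976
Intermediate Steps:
A(Y) = -23/2 (A(Y) = -5 + (½)*(-13) = -5 - 13/2 = -23/2)
u(p, O) = 10 + p*O² (u(p, O) = 3 + ((O*p)*O + 7) = 3 + (p*O² + 7) = 3 + (7 + p*O²) = 10 + p*O²)
F(f, r) = 8 - 82*r (F(f, r) = 8 - (10 + 8*(-3)²)*r = 8 - (10 + 8*9)*r = 8 - (10 + 72)*r = 8 - 82*r)
-F(A(57), 3012) = -(8 - 82*3012) = -(8 - 246984) = -1*(-246976) = 246976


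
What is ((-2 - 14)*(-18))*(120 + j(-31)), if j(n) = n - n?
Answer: 34560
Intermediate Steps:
j(n) = 0
((-2 - 14)*(-18))*(120 + j(-31)) = ((-2 - 14)*(-18))*(120 + 0) = -16*(-18)*120 = 288*120 = 34560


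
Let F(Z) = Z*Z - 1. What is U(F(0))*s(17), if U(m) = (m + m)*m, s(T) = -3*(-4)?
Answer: 24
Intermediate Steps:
F(Z) = -1 + Z² (F(Z) = Z² - 1 = -1 + Z²)
s(T) = 12
U(m) = 2*m² (U(m) = (2*m)*m = 2*m²)
U(F(0))*s(17) = (2*(-1 + 0²)²)*12 = (2*(-1 + 0)²)*12 = (2*(-1)²)*12 = (2*1)*12 = 2*12 = 24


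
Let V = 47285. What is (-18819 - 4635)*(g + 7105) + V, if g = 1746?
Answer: -207544069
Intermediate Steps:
(-18819 - 4635)*(g + 7105) + V = (-18819 - 4635)*(1746 + 7105) + 47285 = -23454*8851 + 47285 = -207591354 + 47285 = -207544069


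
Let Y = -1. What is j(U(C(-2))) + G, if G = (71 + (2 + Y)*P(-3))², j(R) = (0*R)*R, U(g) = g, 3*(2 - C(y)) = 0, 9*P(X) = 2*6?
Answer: 47089/9 ≈ 5232.1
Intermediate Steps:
P(X) = 4/3 (P(X) = (2*6)/9 = (⅑)*12 = 4/3)
C(y) = 2 (C(y) = 2 - ⅓*0 = 2 + 0 = 2)
j(R) = 0 (j(R) = 0*R = 0)
G = 47089/9 (G = (71 + (2 - 1)*(4/3))² = (71 + 1*(4/3))² = (71 + 4/3)² = (217/3)² = 47089/9 ≈ 5232.1)
j(U(C(-2))) + G = 0 + 47089/9 = 47089/9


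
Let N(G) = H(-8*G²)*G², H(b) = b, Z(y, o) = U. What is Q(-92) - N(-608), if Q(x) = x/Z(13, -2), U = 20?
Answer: 5466058915817/5 ≈ 1.0932e+12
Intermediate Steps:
Z(y, o) = 20
Q(x) = x/20
N(G) = -8*G⁴ (N(G) = (-8*G²)*G² = -8*G⁴)
Q(-92) - N(-608) = (1/20)*(-92) - (-8)*(-608)⁴ = -23/5 - (-8)*136651472896 = -23/5 - 1*(-1093211783168) = -23/5 + 1093211783168 = 5466058915817/5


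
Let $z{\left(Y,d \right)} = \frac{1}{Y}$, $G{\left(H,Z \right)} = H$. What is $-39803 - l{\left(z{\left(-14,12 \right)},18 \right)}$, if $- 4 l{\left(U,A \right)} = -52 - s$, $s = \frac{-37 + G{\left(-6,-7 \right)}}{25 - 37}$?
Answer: $- \frac{1911211}{48} \approx -39817.0$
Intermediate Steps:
$s = \frac{43}{12}$ ($s = \frac{-37 - 6}{25 - 37} = - \frac{43}{-12} = \left(-43\right) \left(- \frac{1}{12}\right) = \frac{43}{12} \approx 3.5833$)
$l{\left(U,A \right)} = \frac{667}{48}$ ($l{\left(U,A \right)} = - \frac{-52 - \frac{43}{12}}{4} = \left(- \frac{1}{4}\right) \left(- \frac{667}{12}\right) = \frac{667}{48}$)
$-39803 - l{\left(z{\left(-14,12 \right)},18 \right)} = -39803 - \frac{667}{48} = - \frac{1911211}{48}$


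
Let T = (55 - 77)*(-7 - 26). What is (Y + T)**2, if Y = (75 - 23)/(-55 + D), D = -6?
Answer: 1956646756/3721 ≈ 5.2584e+5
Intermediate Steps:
Y = -52/61 (Y = (75 - 23)/(-55 - 6) = 52/(-61) = 52*(-1/61) = -52/61 ≈ -0.85246)
T = 726 (T = -22*(-33) = 726)
(Y + T)**2 = (-52/61 + 726)**2 = (44234/61)**2 = 1956646756/3721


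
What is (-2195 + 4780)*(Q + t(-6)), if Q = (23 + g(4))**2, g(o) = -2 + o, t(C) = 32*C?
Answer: 1119305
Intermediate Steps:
Q = 625 (Q = (23 + (-2 + 4))**2 = (23 + 2)**2 = 25**2 = 625)
(-2195 + 4780)*(Q + t(-6)) = (-2195 + 4780)*(625 + 32*(-6)) = 2585*(625 - 192) = 2585*433 = 1119305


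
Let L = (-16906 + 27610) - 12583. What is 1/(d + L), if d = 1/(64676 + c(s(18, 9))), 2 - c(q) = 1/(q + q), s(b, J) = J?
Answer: -1164203/2187537419 ≈ -0.00053220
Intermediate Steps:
c(q) = 2 - 1/(2*q) (c(q) = 2 - 1/(q + q) = 2 - 1/(2*q))
L = -1879 (L = 10704 - 12583 = -1879)
d = 18/1164203 (d = 1/(64676 + (2 - ½/9)) = 1/(64676 + (2 - ½*⅑)) = 1/(64676 + (2 - 1/18)) = 1/(64676 + 35/18) = 1/(1164203/18) = 18/1164203 ≈ 1.5461e-5)
1/(d + L) = 1/(18/1164203 - 1879) = 1/(-2187537419/1164203) = -1164203/2187537419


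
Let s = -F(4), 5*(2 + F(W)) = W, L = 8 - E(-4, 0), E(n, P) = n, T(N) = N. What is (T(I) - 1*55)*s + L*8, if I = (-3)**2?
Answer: 204/5 ≈ 40.800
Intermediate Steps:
I = 9
L = 12 (L = 8 - 1*(-4) = 8 + 4 = 12)
F(W) = -2 + W/5
s = 6/5 (s = -(-2 + (1/5)*4) = -(-2 + 4/5) = -1*(-6/5) = 6/5 ≈ 1.2000)
(T(I) - 1*55)*s + L*8 = (9 - 1*55)*(6/5) + 12*8 = (9 - 55)*(6/5) + 96 = -46*6/5 + 96 = -276/5 + 96 = 204/5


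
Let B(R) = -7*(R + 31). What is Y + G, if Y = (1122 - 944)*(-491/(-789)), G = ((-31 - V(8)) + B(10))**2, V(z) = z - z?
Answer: 79874234/789 ≈ 1.0123e+5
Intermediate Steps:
V(z) = 0
B(R) = -217 - 7*R (B(R) = -7*(31 + R) = -217 - 7*R)
G = 101124 (G = ((-31 - 1*0) + (-217 - 7*10))**2 = ((-31 + 0) + (-217 - 70))**2 = (-31 - 287)**2 = (-318)**2 = 101124)
Y = 87398/789 (Y = 178*(-491*(-1/789)) = 178*(491/789) = 87398/789 ≈ 110.77)
Y + G = 87398/789 + 101124 = 79874234/789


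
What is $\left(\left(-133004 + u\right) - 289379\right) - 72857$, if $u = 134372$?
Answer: $-360868$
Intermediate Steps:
$\left(\left(-133004 + u\right) - 289379\right) - 72857 = \left(\left(-133004 + 134372\right) - 289379\right) - 72857 = \left(1368 - 289379\right) - 72857 = -288011 - 72857 = -360868$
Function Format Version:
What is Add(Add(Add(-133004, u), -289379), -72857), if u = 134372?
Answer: -360868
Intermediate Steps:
Add(Add(Add(-133004, u), -289379), -72857) = Add(Add(Add(-133004, 134372), -289379), -72857) = Add(Add(1368, -289379), -72857) = Add(-288011, -72857) = -360868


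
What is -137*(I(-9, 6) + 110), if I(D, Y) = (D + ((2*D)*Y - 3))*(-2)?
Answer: -47950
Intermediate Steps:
I(D, Y) = 6 - 2*D - 4*D*Y (I(D, Y) = (D + (2*D*Y - 3))*(-2) = (D + (-3 + 2*D*Y))*(-2) = (-3 + D + 2*D*Y)*(-2) = 6 - 2*D - 4*D*Y)
-137*(I(-9, 6) + 110) = -137*((6 - 2*(-9) - 4*(-9)*6) + 110) = -137*((6 + 18 + 216) + 110) = -137*(240 + 110) = -137*350 = -47950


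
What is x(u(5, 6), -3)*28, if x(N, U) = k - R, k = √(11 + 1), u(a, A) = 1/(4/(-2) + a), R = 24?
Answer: -672 + 56*√3 ≈ -575.00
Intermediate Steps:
u(a, A) = 1/(-2 + a) (u(a, A) = 1/(4*(-½) + a) = 1/(-2 + a))
k = 2*√3 (k = √12 = 2*√3 ≈ 3.4641)
x(N, U) = -24 + 2*√3 (x(N, U) = 2*√3 - 1*24 = 2*√3 - 24 = -24 + 2*√3)
x(u(5, 6), -3)*28 = (-24 + 2*√3)*28 = -672 + 56*√3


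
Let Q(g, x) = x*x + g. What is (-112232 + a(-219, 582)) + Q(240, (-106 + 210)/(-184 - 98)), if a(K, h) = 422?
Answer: -2218120466/19881 ≈ -1.1157e+5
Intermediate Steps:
Q(g, x) = g + x² (Q(g, x) = x² + g = g + x²)
(-112232 + a(-219, 582)) + Q(240, (-106 + 210)/(-184 - 98)) = (-112232 + 422) + (240 + ((-106 + 210)/(-184 - 98))²) = -111810 + (240 + (104/(-282))²) = -111810 + (240 + (104*(-1/282))²) = -111810 + (240 + (-52/141)²) = -111810 + (240 + 2704/19881) = -111810 + 4774144/19881 = -2218120466/19881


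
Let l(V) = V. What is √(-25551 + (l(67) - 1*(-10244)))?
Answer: 2*I*√3810 ≈ 123.45*I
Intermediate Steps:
√(-25551 + (l(67) - 1*(-10244))) = √(-25551 + (67 - 1*(-10244))) = √(-25551 + (67 + 10244)) = √(-25551 + 10311) = √(-15240) = 2*I*√3810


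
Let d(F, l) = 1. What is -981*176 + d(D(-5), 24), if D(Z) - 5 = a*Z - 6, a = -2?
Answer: -172655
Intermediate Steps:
D(Z) = -1 - 2*Z (D(Z) = 5 + (-2*Z - 6) = 5 + (-6 - 2*Z) = -1 - 2*Z)
-981*176 + d(D(-5), 24) = -981*176 + 1 = -172656 + 1 = -172655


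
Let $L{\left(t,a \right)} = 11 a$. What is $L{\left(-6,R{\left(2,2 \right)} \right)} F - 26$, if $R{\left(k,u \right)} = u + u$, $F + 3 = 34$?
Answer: $1338$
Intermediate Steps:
$F = 31$ ($F = -3 + 34 = 31$)
$R{\left(k,u \right)} = 2 u$
$L{\left(-6,R{\left(2,2 \right)} \right)} F - 26 = 11 \cdot 2 \cdot 2 \cdot 31 - 26 = 11 \cdot 4 \cdot 31 - 26 = 44 \cdot 31 - 26 = 1364 - 26 = 1338$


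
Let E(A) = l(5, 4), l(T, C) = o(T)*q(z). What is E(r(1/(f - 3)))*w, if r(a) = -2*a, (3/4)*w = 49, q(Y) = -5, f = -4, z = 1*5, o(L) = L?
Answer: -4900/3 ≈ -1633.3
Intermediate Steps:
z = 5
w = 196/3 (w = (4/3)*49 = 196/3 ≈ 65.333)
l(T, C) = -5*T (l(T, C) = T*(-5) = -5*T)
E(A) = -25 (E(A) = -5*5 = -25)
E(r(1/(f - 3)))*w = -25*196/3 = -4900/3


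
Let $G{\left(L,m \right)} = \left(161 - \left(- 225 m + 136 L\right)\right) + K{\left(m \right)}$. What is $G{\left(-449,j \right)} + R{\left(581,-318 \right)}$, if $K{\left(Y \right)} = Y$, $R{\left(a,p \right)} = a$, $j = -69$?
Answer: $46212$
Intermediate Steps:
$G{\left(L,m \right)} = 161 - 136 L + 226 m$ ($G{\left(L,m \right)} = \left(161 - \left(- 225 m + 136 L\right)\right) + m = \left(161 - 136 L + 225 m\right) + m = 161 - 136 L + 226 m$)
$G{\left(-449,j \right)} + R{\left(581,-318 \right)} = \left(161 - -61064 + 226 \left(-69\right)\right) + 581 = \left(161 + 61064 - 15594\right) + 581 = 45631 + 581 = 46212$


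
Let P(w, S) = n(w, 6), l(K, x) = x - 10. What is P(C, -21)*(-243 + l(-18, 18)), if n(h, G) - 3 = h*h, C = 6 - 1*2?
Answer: -4465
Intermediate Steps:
C = 4 (C = 6 - 2 = 4)
n(h, G) = 3 + h**2 (n(h, G) = 3 + h*h = 3 + h**2)
l(K, x) = -10 + x
P(w, S) = 3 + w**2
P(C, -21)*(-243 + l(-18, 18)) = (3 + 4**2)*(-243 + (-10 + 18)) = (3 + 16)*(-243 + 8) = 19*(-235) = -4465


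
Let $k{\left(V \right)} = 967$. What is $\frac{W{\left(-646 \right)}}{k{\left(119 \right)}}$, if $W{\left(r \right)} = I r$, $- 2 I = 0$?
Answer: $0$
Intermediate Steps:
$I = 0$ ($I = \left(- \frac{1}{2}\right) 0 = 0$)
$W{\left(r \right)} = 0$ ($W{\left(r \right)} = 0 r = 0$)
$\frac{W{\left(-646 \right)}}{k{\left(119 \right)}} = \frac{0}{967} = 0 \cdot \frac{1}{967} = 0$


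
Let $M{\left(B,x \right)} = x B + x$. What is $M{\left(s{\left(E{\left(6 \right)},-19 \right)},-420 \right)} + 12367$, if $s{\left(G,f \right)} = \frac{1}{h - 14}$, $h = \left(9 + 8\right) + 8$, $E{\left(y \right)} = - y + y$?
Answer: $\frac{130997}{11} \approx 11909.0$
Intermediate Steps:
$E{\left(y \right)} = 0$
$h = 25$ ($h = 17 + 8 = 25$)
$s{\left(G,f \right)} = \frac{1}{11}$ ($s{\left(G,f \right)} = \frac{1}{25 - 14} = \frac{1}{11}$)
$M{\left(B,x \right)} = x + B x$ ($M{\left(B,x \right)} = B x + x = x + B x$)
$M{\left(s{\left(E{\left(6 \right)},-19 \right)},-420 \right)} + 12367 = - 420 \left(1 + \frac{1}{11}\right) + 12367 = \left(-420\right) \frac{12}{11} + 12367 = - \frac{5040}{11} + 12367 = \frac{130997}{11}$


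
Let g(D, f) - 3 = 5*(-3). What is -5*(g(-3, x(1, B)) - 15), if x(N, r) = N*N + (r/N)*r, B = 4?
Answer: 135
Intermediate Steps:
x(N, r) = N² + r²/N
g(D, f) = -12 (g(D, f) = 3 + 5*(-3) = 3 - 15 = -12)
-5*(g(-3, x(1, B)) - 15) = -5*(-12 - 15) = -5*(-27) = 135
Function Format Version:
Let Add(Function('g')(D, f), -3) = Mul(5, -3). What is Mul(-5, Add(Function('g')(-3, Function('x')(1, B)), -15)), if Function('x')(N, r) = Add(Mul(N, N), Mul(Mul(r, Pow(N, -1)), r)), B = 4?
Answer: 135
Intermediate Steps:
Function('x')(N, r) = Add(Pow(N, 2), Mul(Pow(N, -1), Pow(r, 2)))
Function('g')(D, f) = -12 (Function('g')(D, f) = Add(3, Mul(5, -3)) = Add(3, -15) = -12)
Mul(-5, Add(Function('g')(-3, Function('x')(1, B)), -15)) = Mul(-5, Add(-12, -15)) = Mul(-5, -27) = 135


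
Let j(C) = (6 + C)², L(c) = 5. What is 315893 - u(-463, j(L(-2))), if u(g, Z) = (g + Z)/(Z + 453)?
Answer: 90661462/287 ≈ 3.1589e+5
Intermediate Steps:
u(g, Z) = (Z + g)/(453 + Z)
315893 - u(-463, j(L(-2))) = 315893 - ((6 + 5)² - 463)/(453 + (6 + 5)²) = 315893 - (11² - 463)/(453 + 11²) = 315893 - (121 - 463)/(453 + 121) = 315893 - (-342)/574 = 315893 - 1*(-171/287) = 315893 + 171/287 = 90661462/287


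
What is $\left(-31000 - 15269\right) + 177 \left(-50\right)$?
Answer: $-55119$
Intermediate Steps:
$\left(-31000 - 15269\right) + 177 \left(-50\right) = -46269 - 8850 = -55119$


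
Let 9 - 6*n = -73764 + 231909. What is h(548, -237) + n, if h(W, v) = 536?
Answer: -25820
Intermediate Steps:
n = -26356 (n = 3/2 - (-73764 + 231909)/6 = 3/2 - ⅙*158145 = 3/2 - 52715/2 = -26356)
h(548, -237) + n = 536 - 26356 = -25820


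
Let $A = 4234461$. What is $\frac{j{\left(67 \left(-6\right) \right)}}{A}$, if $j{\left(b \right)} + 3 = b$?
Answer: $- \frac{135}{1411487} \approx -9.5644 \cdot 10^{-5}$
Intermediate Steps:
$j{\left(b \right)} = -3 + b$
$\frac{j{\left(67 \left(-6\right) \right)}}{A} = \frac{-3 + 67 \left(-6\right)}{4234461} = \left(-3 - 402\right) \frac{1}{4234461} = \left(-405\right) \frac{1}{4234461} = - \frac{135}{1411487}$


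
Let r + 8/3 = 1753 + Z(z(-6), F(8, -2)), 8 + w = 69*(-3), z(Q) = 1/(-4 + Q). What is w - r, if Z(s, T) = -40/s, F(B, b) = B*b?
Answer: -7096/3 ≈ -2365.3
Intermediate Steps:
w = -215 (w = -8 + 69*(-3) = -8 - 207 = -215)
r = 6451/3 (r = -8/3 + (1753 - 40/(1/(-4 - 6))) = -8/3 + (1753 - 40/(1/(-10))) = -8/3 + (1753 - 40/(-⅒)) = -8/3 + (1753 - 40*(-10)) = -8/3 + (1753 + 400) = -8/3 + 2153 = 6451/3 ≈ 2150.3)
w - r = -215 - 1*6451/3 = -215 - 6451/3 = -7096/3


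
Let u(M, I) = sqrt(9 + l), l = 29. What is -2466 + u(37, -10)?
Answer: -2466 + sqrt(38) ≈ -2459.8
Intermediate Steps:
u(M, I) = sqrt(38) (u(M, I) = sqrt(9 + 29) = sqrt(38))
-2466 + u(37, -10) = -2466 + sqrt(38)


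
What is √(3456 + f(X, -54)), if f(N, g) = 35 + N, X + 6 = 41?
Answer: √3526 ≈ 59.380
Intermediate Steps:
X = 35 (X = -6 + 41 = 35)
√(3456 + f(X, -54)) = √(3456 + (35 + 35)) = √(3456 + 70) = √3526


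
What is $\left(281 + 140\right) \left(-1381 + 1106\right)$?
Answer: $-115775$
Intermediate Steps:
$\left(281 + 140\right) \left(-1381 + 1106\right) = 421 \left(-275\right) = -115775$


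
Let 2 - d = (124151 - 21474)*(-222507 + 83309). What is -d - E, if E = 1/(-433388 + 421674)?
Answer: -167421560724271/11714 ≈ -1.4292e+10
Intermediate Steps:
d = 14292433048 (d = 2 - (124151 - 21474)*(-222507 + 83309) = 2 - 102677*(-139198) = 2 - 1*(-14292433046) = 2 + 14292433046 = 14292433048)
E = -1/11714 (E = 1/(-11714) = -1/11714 ≈ -8.5368e-5)
-d - E = -1*14292433048 - 1*(-1/11714) = -14292433048 + 1/11714 = -167421560724271/11714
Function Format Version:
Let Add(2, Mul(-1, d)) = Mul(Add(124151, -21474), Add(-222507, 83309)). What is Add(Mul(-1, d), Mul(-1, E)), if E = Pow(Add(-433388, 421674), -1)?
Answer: Rational(-167421560724271, 11714) ≈ -1.4292e+10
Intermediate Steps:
d = 14292433048 (d = Add(2, Mul(-1, Mul(Add(124151, -21474), Add(-222507, 83309)))) = Add(2, Mul(-1, Mul(102677, -139198))) = Add(2, Mul(-1, -14292433046)) = Add(2, 14292433046) = 14292433048)
E = Rational(-1, 11714) (E = Pow(-11714, -1) = Rational(-1, 11714) ≈ -8.5368e-5)
Add(Mul(-1, d), Mul(-1, E)) = Add(Mul(-1, 14292433048), Mul(-1, Rational(-1, 11714))) = Add(-14292433048, Rational(1, 11714)) = Rational(-167421560724271, 11714)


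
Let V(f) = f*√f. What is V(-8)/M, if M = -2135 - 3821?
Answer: 4*I*√2/1489 ≈ 0.0037991*I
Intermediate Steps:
M = -5956
V(f) = f^(3/2)
V(-8)/M = (-8)^(3/2)/(-5956) = -16*I*√2*(-1/5956) = 4*I*√2/1489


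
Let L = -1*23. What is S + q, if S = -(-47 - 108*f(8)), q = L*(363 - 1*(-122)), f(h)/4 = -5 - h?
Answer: -16724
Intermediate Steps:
f(h) = -20 - 4*h (f(h) = 4*(-5 - h) = -20 - 4*h)
L = -23
q = -11155 (q = -23*(363 - 1*(-122)) = -23*(363 + 122) = -23*485 = -11155)
S = -5569 (S = -(-47 - 108*(-20 - 4*8)) = -(-47 - 108*(-20 - 32)) = -(-47 - 108*(-52)) = -(-47 + 5616) = -1*5569 = -5569)
S + q = -5569 - 11155 = -16724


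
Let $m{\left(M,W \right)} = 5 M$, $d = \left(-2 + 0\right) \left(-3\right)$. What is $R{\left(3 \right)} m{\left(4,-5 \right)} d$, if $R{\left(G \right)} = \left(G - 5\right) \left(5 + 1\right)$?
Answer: $-1440$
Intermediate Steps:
$d = 6$ ($d = \left(-2\right) \left(-3\right) = 6$)
$R{\left(G \right)} = -30 + 6 G$ ($R{\left(G \right)} = \left(-5 + G\right) 6 = -30 + 6 G$)
$R{\left(3 \right)} m{\left(4,-5 \right)} d = \left(-30 + 6 \cdot 3\right) 5 \cdot 4 \cdot 6 = \left(-30 + 18\right) 20 \cdot 6 = \left(-12\right) 20 \cdot 6 = \left(-240\right) 6 = -1440$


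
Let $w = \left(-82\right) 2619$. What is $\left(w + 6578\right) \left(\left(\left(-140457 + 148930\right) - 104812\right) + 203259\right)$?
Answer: $-22258605600$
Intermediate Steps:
$w = -214758$
$\left(w + 6578\right) \left(\left(\left(-140457 + 148930\right) - 104812\right) + 203259\right) = \left(-214758 + 6578\right) \left(\left(\left(-140457 + 148930\right) - 104812\right) + 203259\right) = - 208180 \left(\left(8473 - 104812\right) + 203259\right) = - 208180 \left(-96339 + 203259\right) = \left(-208180\right) 106920 = -22258605600$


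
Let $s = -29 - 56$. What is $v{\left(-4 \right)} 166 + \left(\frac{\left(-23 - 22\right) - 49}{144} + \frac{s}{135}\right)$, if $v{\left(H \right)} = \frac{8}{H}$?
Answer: $- \frac{71989}{216} \approx -333.28$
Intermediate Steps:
$s = -85$
$v{\left(-4 \right)} 166 + \left(\frac{\left(-23 - 22\right) - 49}{144} + \frac{s}{135}\right) = \frac{8}{-4} \cdot 166 + \left(\frac{\left(-23 - 22\right) - 49}{144} - \frac{85}{135}\right) = 8 \left(- \frac{1}{4}\right) 166 + \left(\left(-45 - 49\right) \frac{1}{144} - \frac{17}{27}\right) = \left(-2\right) 166 - \frac{277}{216} = -332 - \frac{277}{216} = - \frac{71989}{216}$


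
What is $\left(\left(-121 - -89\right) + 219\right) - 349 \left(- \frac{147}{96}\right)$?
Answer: $\frac{23085}{32} \approx 721.41$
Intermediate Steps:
$\left(\left(-121 - -89\right) + 219\right) - 349 \left(- \frac{147}{96}\right) = \left(\left(-121 + 89\right) + 219\right) - 349 \left(\left(-147\right) \frac{1}{96}\right) = \left(-32 + 219\right) - - \frac{17101}{32} = 187 + \frac{17101}{32} = \frac{23085}{32}$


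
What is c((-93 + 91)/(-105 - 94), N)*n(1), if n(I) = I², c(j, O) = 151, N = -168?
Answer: 151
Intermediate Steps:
c((-93 + 91)/(-105 - 94), N)*n(1) = 151*1² = 151*1 = 151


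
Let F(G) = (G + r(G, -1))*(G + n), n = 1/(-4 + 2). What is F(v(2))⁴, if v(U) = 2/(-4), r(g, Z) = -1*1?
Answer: 81/16 ≈ 5.0625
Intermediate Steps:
r(g, Z) = -1
v(U) = -½ (v(U) = 2*(-¼) = -½)
n = -½ (n = 1/(-2) = -½ ≈ -0.50000)
F(G) = (-1 + G)*(-½ + G) (F(G) = (G - 1)*(G - ½) = (-1 + G)*(-½ + G))
F(v(2))⁴ = (½ + (-½)² - 3/2*(-½))⁴ = (½ + ¼ + ¾)⁴ = (3/2)⁴ = 81/16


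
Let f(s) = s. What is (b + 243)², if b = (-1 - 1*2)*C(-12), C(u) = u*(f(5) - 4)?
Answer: 77841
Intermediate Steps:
C(u) = u (C(u) = u*(5 - 4) = u*1 = u)
b = 36 (b = (-1 - 1*2)*(-12) = (-1 - 2)*(-12) = -3*(-12) = 36)
(b + 243)² = (36 + 243)² = 279² = 77841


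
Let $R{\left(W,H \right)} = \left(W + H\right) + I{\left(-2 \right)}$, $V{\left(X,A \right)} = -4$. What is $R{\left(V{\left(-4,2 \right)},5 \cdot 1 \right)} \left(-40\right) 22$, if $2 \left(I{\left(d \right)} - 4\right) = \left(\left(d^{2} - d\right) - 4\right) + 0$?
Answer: $-5280$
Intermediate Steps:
$I{\left(d \right)} = 2 + \frac{d^{2}}{2} - \frac{d}{2}$ ($I{\left(d \right)} = 4 + \frac{\left(\left(d^{2} - d\right) - 4\right) + 0}{2} = 4 + \frac{\left(-4 + d^{2} - d\right) + 0}{2} = 4 + \frac{-4 + d^{2} - d}{2} = 4 - \left(2 + \frac{d}{2} - \frac{d^{2}}{2}\right) = 2 + \frac{d^{2}}{2} - \frac{d}{2}$)
$R{\left(W,H \right)} = 5 + H + W$ ($R{\left(W,H \right)} = \left(W + H\right) + \left(2 + \frac{\left(-2\right)^{2}}{2} - -1\right) = \left(H + W\right) + \left(2 + \frac{1}{2} \cdot 4 + 1\right) = \left(H + W\right) + \left(2 + 2 + 1\right) = \left(H + W\right) + 5 = 5 + H + W$)
$R{\left(V{\left(-4,2 \right)},5 \cdot 1 \right)} \left(-40\right) 22 = \left(5 + 5 \cdot 1 - 4\right) \left(-40\right) 22 = \left(5 + 5 - 4\right) \left(-40\right) 22 = 6 \left(-40\right) 22 = \left(-240\right) 22 = -5280$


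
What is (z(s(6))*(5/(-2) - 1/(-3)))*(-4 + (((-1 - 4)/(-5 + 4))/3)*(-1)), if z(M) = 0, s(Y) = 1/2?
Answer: 0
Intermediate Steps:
s(Y) = 1/2
(z(s(6))*(5/(-2) - 1/(-3)))*(-4 + (((-1 - 4)/(-5 + 4))/3)*(-1)) = (0*(5/(-2) - 1/(-3)))*(-4 + (((-1 - 4)/(-5 + 4))/3)*(-1)) = (0*(5*(-1/2) - 1*(-1/3)))*(-4 + (-5/(-1)*(1/3))*(-1)) = (0*(-5/2 + 1/3))*(-4 + (-5*(-1)*(1/3))*(-1)) = (0*(-13/6))*(-4 + (5*(1/3))*(-1)) = 0*(-4 + (5/3)*(-1)) = 0*(-4 - 5/3) = 0*(-17/3) = 0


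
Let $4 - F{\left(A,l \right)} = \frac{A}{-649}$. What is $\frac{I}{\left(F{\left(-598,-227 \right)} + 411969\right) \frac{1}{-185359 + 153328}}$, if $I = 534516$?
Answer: $- \frac{3703860738468}{89123293} \approx -41559.0$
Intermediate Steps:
$F{\left(A,l \right)} = 4 + \frac{A}{649}$ ($F{\left(A,l \right)} = 4 - \frac{A}{-649} = 4 - A \left(- \frac{1}{649}\right) = 4 - - \frac{A}{649} = 4 + \frac{A}{649}$)
$\frac{I}{\left(F{\left(-598,-227 \right)} + 411969\right) \frac{1}{-185359 + 153328}} = \frac{534516}{\left(\left(4 + \frac{1}{649} \left(-598\right)\right) + 411969\right) \frac{1}{-185359 + 153328}} = \frac{534516}{\left(\left(4 - \frac{598}{649}\right) + 411969\right) \frac{1}{-32031}} = \frac{534516}{\left(\frac{1998}{649} + 411969\right) \left(- \frac{1}{32031}\right)} = \frac{534516}{\frac{267369879}{649} \left(- \frac{1}{32031}\right)} = \frac{534516}{- \frac{89123293}{6929373}} = 534516 \left(- \frac{6929373}{89123293}\right) = - \frac{3703860738468}{89123293}$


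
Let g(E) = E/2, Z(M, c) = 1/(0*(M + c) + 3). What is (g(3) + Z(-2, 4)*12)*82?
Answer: 451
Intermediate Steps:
Z(M, c) = ⅓ (Z(M, c) = 1/(0 + 3) = 1/3 = ⅓)
g(E) = E/2 (g(E) = E*(½) = E/2)
(g(3) + Z(-2, 4)*12)*82 = ((½)*3 + (⅓)*12)*82 = (3/2 + 4)*82 = (11/2)*82 = 451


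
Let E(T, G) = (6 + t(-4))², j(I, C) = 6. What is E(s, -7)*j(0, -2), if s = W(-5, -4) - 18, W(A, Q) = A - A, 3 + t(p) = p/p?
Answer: 96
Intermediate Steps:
t(p) = -2 (t(p) = -3 + p/p = -3 + 1 = -2)
W(A, Q) = 0
s = -18 (s = 0 - 18 = -18)
E(T, G) = 16 (E(T, G) = (6 - 2)² = 4² = 16)
E(s, -7)*j(0, -2) = 16*6 = 96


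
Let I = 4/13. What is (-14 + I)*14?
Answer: -2492/13 ≈ -191.69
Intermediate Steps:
I = 4/13 (I = 4*(1/13) = 4/13 ≈ 0.30769)
(-14 + I)*14 = (-14 + 4/13)*14 = -178/13*14 = -2492/13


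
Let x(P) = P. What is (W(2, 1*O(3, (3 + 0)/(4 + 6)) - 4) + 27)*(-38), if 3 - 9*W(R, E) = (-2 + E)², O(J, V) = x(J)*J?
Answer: -3002/3 ≈ -1000.7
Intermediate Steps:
O(J, V) = J² (O(J, V) = J*J = J²)
W(R, E) = ⅓ - (-2 + E)²/9
(W(2, 1*O(3, (3 + 0)/(4 + 6)) - 4) + 27)*(-38) = ((⅓ - (-2 + (1*3² - 4))²/9) + 27)*(-38) = ((⅓ - (-2 + (1*9 - 4))²/9) + 27)*(-38) = ((⅓ - (-2 + (9 - 4))²/9) + 27)*(-38) = ((⅓ - (-2 + 5)²/9) + 27)*(-38) = ((⅓ - ⅑*3²) + 27)*(-38) = ((⅓ - ⅑*9) + 27)*(-38) = ((⅓ - 1) + 27)*(-38) = (-⅔ + 27)*(-38) = (79/3)*(-38) = -3002/3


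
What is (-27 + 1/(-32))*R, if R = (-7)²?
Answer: -42385/32 ≈ -1324.5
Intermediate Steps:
R = 49
(-27 + 1/(-32))*R = (-27 + 1/(-32))*49 = (-27 - 1/32)*49 = -865/32*49 = -42385/32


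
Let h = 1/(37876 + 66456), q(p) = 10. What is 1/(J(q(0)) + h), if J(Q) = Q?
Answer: 104332/1043321 ≈ 0.10000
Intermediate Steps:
h = 1/104332 ≈ 9.5848e-6
1/(J(q(0)) + h) = 1/(10 + 1/104332) = 1/(1043321/104332) = 104332/1043321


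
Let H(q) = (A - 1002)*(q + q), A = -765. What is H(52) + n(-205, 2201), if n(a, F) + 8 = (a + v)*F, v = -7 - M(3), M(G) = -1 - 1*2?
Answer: -643785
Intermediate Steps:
M(G) = -3 (M(G) = -1 - 2 = -3)
v = -4 (v = -7 - 1*(-3) = -7 + 3 = -4)
n(a, F) = -8 + F*(-4 + a) (n(a, F) = -8 + (a - 4)*F = -8 + (-4 + a)*F = -8 + F*(-4 + a))
H(q) = -3534*q (H(q) = (-765 - 1002)*(q + q) = -3534*q)
H(52) + n(-205, 2201) = -3534*52 + (-8 - 4*2201 + 2201*(-205)) = -183768 + (-8 - 8804 - 451205) = -183768 - 460017 = -643785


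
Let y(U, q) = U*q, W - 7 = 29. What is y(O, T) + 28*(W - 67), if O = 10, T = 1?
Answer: -858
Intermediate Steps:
W = 36 (W = 7 + 29 = 36)
y(O, T) + 28*(W - 67) = 10*1 + 28*(36 - 67) = 10 + 28*(-31) = 10 - 868 = -858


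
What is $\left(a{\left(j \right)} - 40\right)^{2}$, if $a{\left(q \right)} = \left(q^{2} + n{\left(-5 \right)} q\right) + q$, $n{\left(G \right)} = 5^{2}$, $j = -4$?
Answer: $16384$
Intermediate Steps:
$n{\left(G \right)} = 25$
$a{\left(q \right)} = q^{2} + 26 q$ ($a{\left(q \right)} = \left(q^{2} + 25 q\right) + q = q^{2} + 26 q$)
$\left(a{\left(j \right)} - 40\right)^{2} = \left(- 4 \left(26 - 4\right) - 40\right)^{2} = \left(\left(-4\right) 22 - 40\right)^{2} = \left(-88 - 40\right)^{2} = \left(-128\right)^{2} = 16384$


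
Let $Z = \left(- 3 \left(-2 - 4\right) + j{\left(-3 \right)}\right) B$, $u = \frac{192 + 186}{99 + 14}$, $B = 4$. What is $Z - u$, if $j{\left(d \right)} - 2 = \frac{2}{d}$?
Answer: $\frac{25082}{339} \approx 73.988$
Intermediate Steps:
$j{\left(d \right)} = 2 + \frac{2}{d}$
$u = \frac{378}{113} \approx 3.3451$
$Z = \frac{232}{3}$ ($Z = \left(- 3 \left(-2 - 4\right) + \left(2 + \frac{2}{-3}\right)\right) 4 = \left(- 3 \left(-2 - 4\right) + \left(2 + 2 \left(- \frac{1}{3}\right)\right)\right) 4 = \left(\left(-3\right) \left(-6\right) + \left(2 - \frac{2}{3}\right)\right) 4 = \left(18 + \frac{4}{3}\right) 4 = \frac{58}{3} \cdot 4 = \frac{232}{3} \approx 77.333$)
$Z - u = \frac{232}{3} - \frac{378}{113} = \frac{25082}{339}$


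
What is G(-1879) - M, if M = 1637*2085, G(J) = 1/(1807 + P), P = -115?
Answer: -5775041339/1692 ≈ -3.4131e+6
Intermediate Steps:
G(J) = 1/1692 (G(J) = 1/(1807 - 115) = 1/1692)
M = 3413145
G(-1879) - M = 1/1692 - 1*3413145 = 1/1692 - 3413145 = -5775041339/1692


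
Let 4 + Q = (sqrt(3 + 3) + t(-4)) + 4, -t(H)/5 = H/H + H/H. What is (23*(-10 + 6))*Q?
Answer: 920 - 92*sqrt(6) ≈ 694.65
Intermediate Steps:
t(H) = -10 (t(H) = -5*(H/H + H/H) = -5*(1 + 1) = -5*2 = -10)
Q = -10 + sqrt(6) (Q = -4 + ((sqrt(3 + 3) - 10) + 4) = -4 + ((sqrt(6) - 10) + 4) = -4 + ((-10 + sqrt(6)) + 4) = -4 + (-6 + sqrt(6)) = -10 + sqrt(6) ≈ -7.5505)
(23*(-10 + 6))*Q = (23*(-10 + 6))*(-10 + sqrt(6)) = (23*(-4))*(-10 + sqrt(6)) = -92*(-10 + sqrt(6)) = 920 - 92*sqrt(6)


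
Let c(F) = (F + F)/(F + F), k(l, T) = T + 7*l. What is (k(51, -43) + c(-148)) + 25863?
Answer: 26178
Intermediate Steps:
c(F) = 1 (c(F) = (2*F)/((2*F)) = (2*F)*(1/(2*F)) = 1)
(k(51, -43) + c(-148)) + 25863 = ((-43 + 7*51) + 1) + 25863 = ((-43 + 357) + 1) + 25863 = (314 + 1) + 25863 = 315 + 25863 = 26178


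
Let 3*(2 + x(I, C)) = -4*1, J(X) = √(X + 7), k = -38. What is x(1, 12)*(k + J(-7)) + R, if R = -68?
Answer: 176/3 ≈ 58.667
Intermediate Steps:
J(X) = √(7 + X)
x(I, C) = -10/3 (x(I, C) = -2 + (-4*1)/3 = -2 + (⅓)*(-4) = -2 - 4/3 = -10/3)
x(1, 12)*(k + J(-7)) + R = -10*(-38 + √(7 - 7))/3 - 68 = -10*(-38 + √0)/3 - 68 = -10*(-38 + 0)/3 - 68 = -10/3*(-38) - 68 = 380/3 - 68 = 176/3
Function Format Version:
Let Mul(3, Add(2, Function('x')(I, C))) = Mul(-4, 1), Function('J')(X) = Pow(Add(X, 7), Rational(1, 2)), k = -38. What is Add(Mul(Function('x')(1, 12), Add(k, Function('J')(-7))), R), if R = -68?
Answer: Rational(176, 3) ≈ 58.667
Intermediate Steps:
Function('J')(X) = Pow(Add(7, X), Rational(1, 2))
Function('x')(I, C) = Rational(-10, 3) (Function('x')(I, C) = Add(-2, Mul(Rational(1, 3), Mul(-4, 1))) = Add(-2, Mul(Rational(1, 3), -4)) = Add(-2, Rational(-4, 3)) = Rational(-10, 3))
Add(Mul(Function('x')(1, 12), Add(k, Function('J')(-7))), R) = Add(Mul(Rational(-10, 3), Add(-38, Pow(Add(7, -7), Rational(1, 2)))), -68) = Add(Mul(Rational(-10, 3), Add(-38, Pow(0, Rational(1, 2)))), -68) = Add(Mul(Rational(-10, 3), Add(-38, 0)), -68) = Add(Mul(Rational(-10, 3), -38), -68) = Add(Rational(380, 3), -68) = Rational(176, 3)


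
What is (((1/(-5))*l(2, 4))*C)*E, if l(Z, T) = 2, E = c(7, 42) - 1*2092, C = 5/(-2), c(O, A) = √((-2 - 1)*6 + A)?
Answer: -2092 + 2*√6 ≈ -2087.1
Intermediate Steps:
c(O, A) = √(-18 + A) (c(O, A) = √(-3*6 + A) = √(-18 + A))
C = -5/2 (C = 5*(-½) = -5/2 ≈ -2.5000)
E = -2092 + 2*√6 (E = √(-18 + 42) - 1*2092 = √24 - 2092 = 2*√6 - 2092 = -2092 + 2*√6 ≈ -2087.1)
(((1/(-5))*l(2, 4))*C)*E = (((1/(-5))*2)*(-5/2))*(-2092 + 2*√6) = (((1*(-⅕))*2)*(-5/2))*(-2092 + 2*√6) = (-⅕*2*(-5/2))*(-2092 + 2*√6) = (-⅖*(-5/2))*(-2092 + 2*√6) = 1*(-2092 + 2*√6) = -2092 + 2*√6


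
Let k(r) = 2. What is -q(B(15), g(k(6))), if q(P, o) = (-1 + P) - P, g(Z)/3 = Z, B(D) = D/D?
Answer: 1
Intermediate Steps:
B(D) = 1
g(Z) = 3*Z
q(P, o) = -1
-q(B(15), g(k(6))) = -1*(-1) = 1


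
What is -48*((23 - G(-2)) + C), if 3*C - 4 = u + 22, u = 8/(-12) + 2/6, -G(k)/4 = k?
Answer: -3392/3 ≈ -1130.7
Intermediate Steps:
G(k) = -4*k
u = -⅓ (u = 8*(-1/12) + 2*(⅙) = -⅔ + ⅓ = -⅓ ≈ -0.33333)
C = 77/9 (C = 4/3 + (-⅓ + 22)/3 = 4/3 + (⅓)*(65/3) = 4/3 + 65/9 = 77/9 ≈ 8.5556)
-48*((23 - G(-2)) + C) = -48*((23 - (-4)*(-2)) + 77/9) = -48*((23 - 1*8) + 77/9) = -48*((23 - 8) + 77/9) = -48*(15 + 77/9) = -48*212/9 = -3392/3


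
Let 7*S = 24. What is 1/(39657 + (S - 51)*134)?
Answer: 7/232977 ≈ 3.0046e-5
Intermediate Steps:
S = 24/7 (S = (⅐)*24 = 24/7 ≈ 3.4286)
1/(39657 + (S - 51)*134) = 1/(39657 + (24/7 - 51)*134) = 1/(39657 - 333/7*134) = 1/(39657 - 44622/7) = 1/(232977/7) = 7/232977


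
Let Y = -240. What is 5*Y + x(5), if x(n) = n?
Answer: -1195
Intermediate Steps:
5*Y + x(5) = 5*(-240) + 5 = -1200 + 5 = -1195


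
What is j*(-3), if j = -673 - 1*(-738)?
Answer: -195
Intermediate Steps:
j = 65 (j = -673 + 738 = 65)
j*(-3) = 65*(-3) = -195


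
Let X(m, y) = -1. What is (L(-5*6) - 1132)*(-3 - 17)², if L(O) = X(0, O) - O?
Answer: -441200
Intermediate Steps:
L(O) = -1 - O
(L(-5*6) - 1132)*(-3 - 17)² = ((-1 - (-5)*6) - 1132)*(-3 - 17)² = ((-1 - 1*(-30)) - 1132)*(-20)² = ((-1 + 30) - 1132)*400 = (29 - 1132)*400 = -1103*400 = -441200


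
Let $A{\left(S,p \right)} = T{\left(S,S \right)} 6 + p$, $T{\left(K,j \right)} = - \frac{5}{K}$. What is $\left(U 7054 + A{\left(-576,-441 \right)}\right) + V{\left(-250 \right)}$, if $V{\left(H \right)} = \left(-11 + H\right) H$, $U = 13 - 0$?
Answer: $\frac{15025061}{96} \approx 1.5651 \cdot 10^{5}$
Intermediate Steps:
$U = 13$ ($U = 13 + 0 = 13$)
$V{\left(H \right)} = H \left(-11 + H\right)$
$A{\left(S,p \right)} = p - \frac{30}{S}$ ($A{\left(S,p \right)} = - \frac{5}{S} 6 + p = - \frac{30}{S} + p = p - \frac{30}{S}$)
$\left(U 7054 + A{\left(-576,-441 \right)}\right) + V{\left(-250 \right)} = \left(13 \cdot 7054 - \left(441 + \frac{30}{-576}\right)\right) - 250 \left(-11 - 250\right) = \left(91702 - \frac{42331}{96}\right) - -65250 = \left(91702 + \left(-441 + \frac{5}{96}\right)\right) + 65250 = \left(91702 - \frac{42331}{96}\right) + 65250 = \frac{8761061}{96} + 65250 = \frac{15025061}{96}$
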